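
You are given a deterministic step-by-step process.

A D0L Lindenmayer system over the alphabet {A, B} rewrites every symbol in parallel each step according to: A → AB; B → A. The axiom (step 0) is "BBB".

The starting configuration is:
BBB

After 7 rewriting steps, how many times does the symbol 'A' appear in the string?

39

step 0: BBB
step 1: AAA
step 2: ABABAB
step 3: ABAABAABA
step 4: ABAABABAABABAAB
step 5: ABAABABAABAABABAABAABABA
step 6: ABAABABAABAABABAABABAABAABABAABABAABAAB
step 7: ABAABABAABAABABAABABAABAABABAABAABABAABABAABAABABAABAABABAABABA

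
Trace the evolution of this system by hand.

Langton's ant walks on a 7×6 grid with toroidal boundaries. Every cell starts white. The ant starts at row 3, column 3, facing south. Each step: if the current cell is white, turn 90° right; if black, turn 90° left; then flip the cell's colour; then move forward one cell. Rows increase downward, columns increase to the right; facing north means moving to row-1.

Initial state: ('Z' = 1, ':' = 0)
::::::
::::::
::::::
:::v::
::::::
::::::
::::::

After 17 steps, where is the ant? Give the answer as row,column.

gen 0: ::::::
::::::
::::::
:::v::
::::::
::::::
::::::
gen 1: ::::::
::::::
::::::
::<Z::
::::::
::::::
::::::
gen 2: ::::::
::::::
::^:::
::ZZ::
::::::
::::::
::::::
gen 3: ::::::
::::::
::Z>::
::ZZ::
::::::
::::::
::::::
gen 4: ::::::
::::::
::ZZ::
::Zv::
::::::
::::::
::::::
gen 5: ::::::
::::::
::ZZ::
::Z:>:
::::::
::::::
::::::
gen 6: ::::::
::::::
::ZZ::
::Z:Z:
::::v:
::::::
::::::
gen 7: ::::::
::::::
::ZZ::
::Z:Z:
:::<Z:
::::::
::::::
gen 8: ::::::
::::::
::ZZ::
::Z^Z:
:::ZZ:
::::::
::::::
gen 9: ::::::
::::::
::ZZ::
::ZZ>:
:::ZZ:
::::::
::::::
gen 10: ::::::
::::::
::ZZ^:
::ZZ::
:::ZZ:
::::::
::::::
gen 11: ::::::
::::::
::ZZZ>
::ZZ::
:::ZZ:
::::::
::::::
gen 12: ::::::
::::::
::ZZZZ
::ZZ:v
:::ZZ:
::::::
::::::
gen 13: ::::::
::::::
::ZZZZ
::ZZ<Z
:::ZZ:
::::::
::::::
gen 14: ::::::
::::::
::ZZ^Z
::ZZZZ
:::ZZ:
::::::
::::::
gen 15: ::::::
::::::
::Z<:Z
::ZZZZ
:::ZZ:
::::::
::::::
gen 16: ::::::
::::::
::Z::Z
::ZvZZ
:::ZZ:
::::::
::::::
gen 17: ::::::
::::::
::Z::Z
::Z:>Z
:::ZZ:
::::::
::::::

3,4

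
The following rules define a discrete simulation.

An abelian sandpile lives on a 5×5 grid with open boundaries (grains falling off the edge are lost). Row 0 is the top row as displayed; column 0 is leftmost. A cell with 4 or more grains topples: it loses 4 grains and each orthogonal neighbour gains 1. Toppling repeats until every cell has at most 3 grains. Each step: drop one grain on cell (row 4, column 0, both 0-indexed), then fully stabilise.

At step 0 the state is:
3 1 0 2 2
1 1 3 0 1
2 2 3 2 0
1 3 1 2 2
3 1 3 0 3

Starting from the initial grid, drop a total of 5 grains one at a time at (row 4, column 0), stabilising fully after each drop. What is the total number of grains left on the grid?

43

0) 3 1 0 2 2
1 1 3 0 1
2 2 3 2 0
1 3 1 2 2
3 1 3 0 3
1) 3 1 0 2 2
1 1 3 0 1
2 2 3 2 0
2 3 1 2 2
0 2 3 0 3
2) 3 1 0 2 2
1 1 3 0 1
2 2 3 2 0
2 3 1 2 2
1 2 3 0 3
3) 3 1 0 2 2
1 1 3 0 1
2 2 3 2 0
2 3 1 2 2
2 2 3 0 3
4) 3 1 0 2 2
1 1 3 0 1
2 2 3 2 0
2 3 1 2 2
3 2 3 0 3
5) 3 1 0 2 2
1 1 3 0 1
2 2 3 2 0
3 3 1 2 2
0 3 3 0 3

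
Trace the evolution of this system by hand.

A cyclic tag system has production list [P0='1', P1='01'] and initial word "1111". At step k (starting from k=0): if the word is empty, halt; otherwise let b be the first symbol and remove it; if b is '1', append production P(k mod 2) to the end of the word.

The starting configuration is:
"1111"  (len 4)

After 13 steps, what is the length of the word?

step 0: "1111"  (len 4)
step 1: "1111"  (len 4)
step 2: "11101"  (len 5)
step 3: "11011"  (len 5)
step 4: "101101"  (len 6)
step 5: "011011"  (len 6)
step 6: "11011"  (len 5)
step 7: "10111"  (len 5)
step 8: "011101"  (len 6)
step 9: "11101"  (len 5)
step 10: "110101"  (len 6)
step 11: "101011"  (len 6)
step 12: "0101101"  (len 7)
step 13: "101101"  (len 6)

6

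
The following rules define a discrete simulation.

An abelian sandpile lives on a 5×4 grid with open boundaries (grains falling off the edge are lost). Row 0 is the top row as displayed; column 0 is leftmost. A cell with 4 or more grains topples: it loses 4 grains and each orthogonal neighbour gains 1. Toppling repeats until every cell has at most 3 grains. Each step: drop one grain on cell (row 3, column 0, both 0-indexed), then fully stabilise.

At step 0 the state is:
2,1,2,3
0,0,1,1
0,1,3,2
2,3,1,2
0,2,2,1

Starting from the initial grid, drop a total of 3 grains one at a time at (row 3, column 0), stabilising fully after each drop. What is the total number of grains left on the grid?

t=0: 2,1,2,3
0,0,1,1
0,1,3,2
2,3,1,2
0,2,2,1
t=1: 2,1,2,3
0,0,1,1
0,1,3,2
3,3,1,2
0,2,2,1
t=2: 2,1,2,3
0,0,1,1
1,2,3,2
1,0,2,2
1,3,2,1
t=3: 2,1,2,3
0,0,1,1
1,2,3,2
2,0,2,2
1,3,2,1

31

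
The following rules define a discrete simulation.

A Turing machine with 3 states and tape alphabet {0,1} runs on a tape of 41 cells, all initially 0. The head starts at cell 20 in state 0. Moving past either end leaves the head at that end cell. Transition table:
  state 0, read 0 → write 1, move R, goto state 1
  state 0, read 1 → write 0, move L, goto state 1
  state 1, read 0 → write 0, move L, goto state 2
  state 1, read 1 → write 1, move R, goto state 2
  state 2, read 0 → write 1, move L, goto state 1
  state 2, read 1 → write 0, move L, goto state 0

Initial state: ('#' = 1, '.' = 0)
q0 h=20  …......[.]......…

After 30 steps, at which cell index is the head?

0) q0 h=20  …......[.]......…
1) q1 h=21  ….....#[.]......…
2) q2 h=20  …......[#]......…
3) q0 h=19  …......[.]......…
4) q1 h=20  ….....#[.]......…
5) q2 h=19  …......[#]......…
6) q0 h=18  …......[.]......…
7) q1 h=19  ….....#[.]......…
8) q2 h=18  …......[#]......…
9) q0 h=17  …......[.]......…
10) q1 h=18  ….....#[.]......…
11) q2 h=17  …......[#]......…
12) q0 h=16  …......[.]......…
13) q1 h=17  ….....#[.]......…
14) q2 h=16  …......[#]......…
15) q0 h=15  …......[.]......…
16) q1 h=16  ….....#[.]......…
17) q2 h=15  …......[#]......…
18) q0 h=14  …......[.]......…
19) q1 h=15  ….....#[.]......…
20) q2 h=14  …......[#]......…
21) q0 h=13  …......[.]......…
22) q1 h=14  ….....#[.]......…
23) q2 h=13  …......[#]......…
24) q0 h=12  …......[.]......…
25) q1 h=13  ….....#[.]......…
26) q2 h=12  …......[#]......…
27) q0 h=11  …......[.]......…
28) q1 h=12  ….....#[.]......…
29) q2 h=11  …......[#]......…
30) q0 h=10  …......[.]......…

10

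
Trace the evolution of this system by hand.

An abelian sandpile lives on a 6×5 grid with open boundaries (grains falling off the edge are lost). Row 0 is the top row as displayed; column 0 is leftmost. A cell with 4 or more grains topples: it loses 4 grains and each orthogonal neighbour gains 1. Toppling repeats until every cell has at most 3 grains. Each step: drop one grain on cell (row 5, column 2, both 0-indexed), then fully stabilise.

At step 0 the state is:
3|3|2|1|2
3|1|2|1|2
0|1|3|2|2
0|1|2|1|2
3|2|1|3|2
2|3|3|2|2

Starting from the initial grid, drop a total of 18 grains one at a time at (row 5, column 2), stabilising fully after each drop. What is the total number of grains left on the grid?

t=0: 3|3|2|1|2
3|1|2|1|2
0|1|3|2|2
0|1|2|1|2
3|2|1|3|2
2|3|3|2|2
t=1: 3|3|2|1|2
3|1|2|1|2
0|1|3|2|2
0|1|2|1|2
3|3|2|3|2
3|0|1|3|2
t=2: 3|3|2|1|2
3|1|2|1|2
0|1|3|2|2
0|1|2|1|2
3|3|2|3|2
3|0|2|3|2
t=3: 3|3|2|1|2
3|1|2|1|2
0|1|3|2|2
0|1|2|1|2
3|3|2|3|2
3|0|3|3|2
t=4: 3|3|2|1|2
3|1|2|1|2
0|1|3|2|2
1|2|3|2|2
1|1|1|1|3
0|3|2|1|3
t=5: 3|3|2|1|2
3|1|2|1|2
0|1|3|2|2
1|2|3|2|2
1|1|1|1|3
0|3|3|1|3
t=6: 3|3|2|1|2
3|1|2|1|2
0|1|3|2|2
1|2|3|2|2
1|2|2|1|3
1|0|1|2|3
t=7: 3|3|2|1|2
3|1|2|1|2
0|1|3|2|2
1|2|3|2|2
1|2|2|1|3
1|0|2|2|3
t=8: 3|3|2|1|2
3|1|2|1|2
0|1|3|2|2
1|2|3|2|2
1|2|2|1|3
1|0|3|2|3
t=9: 3|3|2|1|2
3|1|2|1|2
0|1|3|2|2
1|2|3|2|2
1|2|3|1|3
1|1|0|3|3
t=10: 3|3|2|1|2
3|1|2|1|2
0|1|3|2|2
1|2|3|2|2
1|2|3|1|3
1|1|1|3|3
t=11: 3|3|2|1|2
3|1|2|1|2
0|1|3|2|2
1|2|3|2|2
1|2|3|1|3
1|1|2|3|3
t=12: 3|3|2|1|2
3|1|2|1|2
0|1|3|2|2
1|2|3|2|2
1|2|3|1|3
1|1|3|3|3
t=13: 3|3|2|1|2
3|1|3|2|3
0|2|1|1|0
1|3|2|2|1
1|3|2|1|2
1|2|2|2|1
t=14: 3|3|2|1|2
3|1|3|2|3
0|2|1|1|0
1|3|2|2|1
1|3|2|1|2
1|2|3|2|1
t=15: 3|3|2|1|2
3|1|3|2|3
0|2|1|1|0
1|3|2|2|1
1|3|3|1|2
1|3|0|3|1
t=16: 3|3|2|1|2
3|1|3|2|3
0|2|1|1|0
1|3|2|2|1
1|3|3|1|2
1|3|1|3|1
t=17: 3|3|2|1|2
3|1|3|2|3
0|2|1|1|0
1|3|2|2|1
1|3|3|1|2
1|3|2|3|1
t=18: 3|3|2|1|2
3|1|3|2|3
0|2|1|1|0
1|3|2|2|1
1|3|3|1|2
1|3|3|3|1

57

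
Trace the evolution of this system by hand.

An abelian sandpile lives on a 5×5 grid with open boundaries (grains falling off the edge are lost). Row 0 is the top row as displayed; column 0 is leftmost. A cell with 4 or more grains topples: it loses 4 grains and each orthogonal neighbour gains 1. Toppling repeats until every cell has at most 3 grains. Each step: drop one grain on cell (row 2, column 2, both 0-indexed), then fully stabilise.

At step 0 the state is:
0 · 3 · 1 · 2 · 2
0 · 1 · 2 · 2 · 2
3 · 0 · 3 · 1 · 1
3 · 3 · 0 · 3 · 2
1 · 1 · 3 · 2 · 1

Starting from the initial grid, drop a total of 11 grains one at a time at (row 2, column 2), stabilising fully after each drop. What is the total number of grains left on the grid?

49

[0] 0 · 3 · 1 · 2 · 2
0 · 1 · 2 · 2 · 2
3 · 0 · 3 · 1 · 1
3 · 3 · 0 · 3 · 2
1 · 1 · 3 · 2 · 1
[1] 0 · 3 · 1 · 2 · 2
0 · 1 · 3 · 2 · 2
3 · 1 · 0 · 2 · 1
3 · 3 · 1 · 3 · 2
1 · 1 · 3 · 2 · 1
[2] 0 · 3 · 1 · 2 · 2
0 · 1 · 3 · 2 · 2
3 · 1 · 1 · 2 · 1
3 · 3 · 1 · 3 · 2
1 · 1 · 3 · 2 · 1
[3] 0 · 3 · 1 · 2 · 2
0 · 1 · 3 · 2 · 2
3 · 1 · 2 · 2 · 1
3 · 3 · 1 · 3 · 2
1 · 1 · 3 · 2 · 1
[4] 0 · 3 · 1 · 2 · 2
0 · 1 · 3 · 2 · 2
3 · 1 · 3 · 2 · 1
3 · 3 · 1 · 3 · 2
1 · 1 · 3 · 2 · 1
[5] 0 · 3 · 2 · 2 · 2
0 · 2 · 0 · 3 · 2
3 · 2 · 1 · 3 · 1
3 · 3 · 2 · 3 · 2
1 · 1 · 3 · 2 · 1
[6] 0 · 3 · 2 · 2 · 2
0 · 2 · 0 · 3 · 2
3 · 2 · 2 · 3 · 1
3 · 3 · 2 · 3 · 2
1 · 1 · 3 · 2 · 1
[7] 0 · 3 · 2 · 2 · 2
0 · 2 · 0 · 3 · 2
3 · 2 · 3 · 3 · 1
3 · 3 · 2 · 3 · 2
1 · 1 · 3 · 2 · 1
[8] 0 · 3 · 2 · 3 · 2
1 · 3 · 2 · 0 · 3
1 · 1 · 3 · 2 · 2
1 · 2 · 2 · 2 · 3
2 · 3 · 1 · 0 · 2
[9] 0 · 3 · 2 · 3 · 2
1 · 3 · 3 · 0 · 3
1 · 2 · 0 · 3 · 2
1 · 2 · 3 · 2 · 3
2 · 3 · 1 · 0 · 2
[10] 0 · 3 · 2 · 3 · 2
1 · 3 · 3 · 0 · 3
1 · 2 · 1 · 3 · 2
1 · 2 · 3 · 2 · 3
2 · 3 · 1 · 0 · 2
[11] 0 · 3 · 2 · 3 · 2
1 · 3 · 3 · 0 · 3
1 · 2 · 2 · 3 · 2
1 · 2 · 3 · 2 · 3
2 · 3 · 1 · 0 · 2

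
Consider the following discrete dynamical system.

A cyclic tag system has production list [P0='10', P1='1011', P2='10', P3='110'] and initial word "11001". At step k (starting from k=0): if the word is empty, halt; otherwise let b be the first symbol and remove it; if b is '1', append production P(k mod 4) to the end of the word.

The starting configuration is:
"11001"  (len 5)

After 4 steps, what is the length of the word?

k=0  "11001"  (len 5)
k=1  "100110"  (len 6)
k=2  "001101011"  (len 9)
k=3  "01101011"  (len 8)
k=4  "1101011"  (len 7)

7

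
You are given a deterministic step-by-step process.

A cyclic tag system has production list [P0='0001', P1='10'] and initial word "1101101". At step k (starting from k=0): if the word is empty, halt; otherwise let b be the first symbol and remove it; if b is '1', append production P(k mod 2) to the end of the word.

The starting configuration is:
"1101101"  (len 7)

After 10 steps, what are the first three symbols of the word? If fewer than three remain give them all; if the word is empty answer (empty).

110

0) "1101101"  (len 7)
1) "1011010001"  (len 10)
2) "01101000110"  (len 11)
3) "1101000110"  (len 10)
4) "10100011010"  (len 11)
5) "01000110100001"  (len 14)
6) "1000110100001"  (len 13)
7) "0001101000010001"  (len 16)
8) "001101000010001"  (len 15)
9) "01101000010001"  (len 14)
10) "1101000010001"  (len 13)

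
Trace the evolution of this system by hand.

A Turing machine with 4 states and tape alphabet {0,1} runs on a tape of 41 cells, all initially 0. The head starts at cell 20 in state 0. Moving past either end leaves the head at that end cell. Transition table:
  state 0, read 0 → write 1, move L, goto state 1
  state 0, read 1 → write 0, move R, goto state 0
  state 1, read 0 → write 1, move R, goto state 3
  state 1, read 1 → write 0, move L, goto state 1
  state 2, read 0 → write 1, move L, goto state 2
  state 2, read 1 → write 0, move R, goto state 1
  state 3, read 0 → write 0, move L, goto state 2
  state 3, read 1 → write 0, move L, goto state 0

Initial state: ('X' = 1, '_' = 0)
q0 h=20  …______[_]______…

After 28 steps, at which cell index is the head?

20

k=0  q0 h=20  …______[_]______…
k=1  q1 h=19  …______[_]X_____…
k=2  q3 h=20  …_____X[X]______…
k=3  q0 h=19  …______[X]______…
k=4  q0 h=20  …______[_]______…
k=5  q1 h=19  …______[_]X_____…
k=6  q3 h=20  …_____X[X]______…
k=7  q0 h=19  …______[X]______…
k=8  q0 h=20  …______[_]______…
k=9  q1 h=19  …______[_]X_____…
k=10  q3 h=20  …_____X[X]______…
k=11  q0 h=19  …______[X]______…
k=12  q0 h=20  …______[_]______…
k=13  q1 h=19  …______[_]X_____…
k=14  q3 h=20  …_____X[X]______…
k=15  q0 h=19  …______[X]______…
k=16  q0 h=20  …______[_]______…
k=17  q1 h=19  …______[_]X_____…
k=18  q3 h=20  …_____X[X]______…
k=19  q0 h=19  …______[X]______…
k=20  q0 h=20  …______[_]______…
k=21  q1 h=19  …______[_]X_____…
k=22  q3 h=20  …_____X[X]______…
k=23  q0 h=19  …______[X]______…
k=24  q0 h=20  …______[_]______…
k=25  q1 h=19  …______[_]X_____…
k=26  q3 h=20  …_____X[X]______…
k=27  q0 h=19  …______[X]______…
k=28  q0 h=20  …______[_]______…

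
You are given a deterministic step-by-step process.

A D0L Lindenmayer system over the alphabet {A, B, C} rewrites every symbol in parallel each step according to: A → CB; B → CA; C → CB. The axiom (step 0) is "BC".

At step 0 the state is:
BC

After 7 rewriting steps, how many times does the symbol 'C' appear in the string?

[0] BC
[1] CACB
[2] CBCBCBCA
[3] CBCACBCACBCACBCB
[4] CBCACBCBCBCACBCBCBCACBCBCBCACBCA
[5] CBCACBCBCBCACBCACBCACBCBCBCACBCACBCACBCBCBCACBCACBCACBCBCBCACBCB
[6] CBCACBCBCBCACBCACBCACBCBCBCACBCBCBCACBCBCBCACBCACBCACBCBCB…CBCBCACBCACBCACBCBCBCACBCBCBCACBCBCBCACBCACBCACBCBCBCACBCA  (len 128)
[7] CBCACBCBCBCACBCACBCACBCBCBCACBCBCBCACBCBCBCACBCACBCACBCBCB…CBCBCACBCACBCACBCBCBCACBCBCBCACBCBCBCACBCACBCACBCBCBCACBCB  (len 256)

128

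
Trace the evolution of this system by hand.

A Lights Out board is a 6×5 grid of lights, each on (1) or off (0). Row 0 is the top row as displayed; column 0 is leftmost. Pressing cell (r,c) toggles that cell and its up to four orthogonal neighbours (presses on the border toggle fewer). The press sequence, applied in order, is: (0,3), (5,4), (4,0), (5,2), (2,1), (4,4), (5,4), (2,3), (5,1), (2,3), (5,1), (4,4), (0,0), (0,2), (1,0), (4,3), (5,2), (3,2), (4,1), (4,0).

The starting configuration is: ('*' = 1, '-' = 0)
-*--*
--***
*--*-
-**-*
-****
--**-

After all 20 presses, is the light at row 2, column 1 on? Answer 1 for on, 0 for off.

1

[0] -*--*
--***
*--*-
-**-*
-****
--**-
[1] -***-
--*-*
*--*-
-**-*
-****
--**-
[2] -***-
--*-*
*--*-
-**-*
-***-
--*-*
[3] -***-
--*-*
*--*-
***-*
*-**-
*-*-*
[4] -***-
--*-*
*--*-
***-*
*--*-
**-**
[5] -***-
-**-*
-***-
*-*-*
*--*-
**-**
[6] -***-
-**-*
-***-
*-*--
*---*
**-*-
[7] -***-
-**-*
-***-
*-*--
*----
**--*
[8] -***-
-****
-*--*
*-**-
*----
**--*
[9] -***-
-****
-*--*
*-**-
**---
--*-*
[10] -***-
-**-*
-***-
*-*--
**---
--*-*
[11] -***-
-**-*
-***-
*-*--
*----
**--*
[12] -***-
-**-*
-***-
*-*-*
*--**
**---
[13] *-**-
***-*
-***-
*-*-*
*--**
**---
[14] **---
**--*
-***-
*-*-*
*--**
**---
[15] -*---
----*
****-
*-*-*
*--**
**---
[16] -*---
----*
****-
*-***
*-*--
**-*-
[17] -*---
----*
****-
*-***
*----
*-*--
[18] -*---
----*
**-*-
**--*
*-*--
*-*--
[19] -*---
----*
**-*-
*---*
-*---
***--
[20] -*---
----*
**-*-
----*
*----
-**--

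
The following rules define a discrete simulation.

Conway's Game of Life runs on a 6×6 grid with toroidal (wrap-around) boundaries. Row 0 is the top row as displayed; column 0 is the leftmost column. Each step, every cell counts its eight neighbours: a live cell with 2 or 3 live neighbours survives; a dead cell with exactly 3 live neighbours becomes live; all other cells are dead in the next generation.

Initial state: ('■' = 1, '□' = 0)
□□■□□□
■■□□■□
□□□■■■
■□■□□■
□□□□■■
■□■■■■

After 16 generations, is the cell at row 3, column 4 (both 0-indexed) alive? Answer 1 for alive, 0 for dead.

1

t=0: □□■□□□
■■□□■□
□□□■■■
■□■□□■
□□□□■■
■□■■■■
t=1: □□■□□□
■■■□■□
□□■■□□
■□□□□□
□□■□□□
■■■□□□
t=2: □□□□□■
□□□□□□
■□■■□■
□■■■□□
■□■□□□
□□■■□□
t=3: □□□□□□
■□□□■■
■□□■■□
□□□□■■
□□□□□□
□■■■□□
t=4: ■■■■■■
■□□■■□
■□□■□□
□□□■■■
□□■■■□
□□■□□□
t=5: ■□□□□□
□□□□□□
■□■□□□
□□□□□■
□□■□□■
■□□□□□
t=6: □□□□□□
□■□□□□
□□□□□□
■■□□□■
■□□□□■
■■□□□■
t=7: □■□□□□
□□□□□□
□■□□□□
□■□□□■
□□□□■□
□■□□□■
t=8: ■□□□□□
□□□□□□
■□□□□□
■□□□□□
□□□□■■
■□□□□□
t=9: □□□□□□
□□□□□□
□□□□□□
■□□□□□
■□□□□■
■□□□□□
t=10: □□□□□□
□□□□□□
□□□□□□
■□□□□■
■■□□□■
■□□□□■
t=11: □□□□□□
□□□□□□
□□□□□□
□■□□□■
□■□□■□
□■□□□■
t=12: □□□□□□
□□□□□□
□□□□□□
■□□□□□
□■■□■■
■□□□□□
t=13: □□□□□□
□□□□□□
□□□□□□
■■□□□■
□■□□□■
■■□□□■
t=14: ■□□□□□
□□□□□□
■□□□□□
□■□□□■
□□■□■□
□■□□□■
t=15: ■□□□□□
□□□□□□
■□□□□□
■■□□□■
□■■□■■
■■□□□■
t=16: ■■□□□■
□□□□□□
■■□□□■
□□■□■□
□□■□■□
□□■□■□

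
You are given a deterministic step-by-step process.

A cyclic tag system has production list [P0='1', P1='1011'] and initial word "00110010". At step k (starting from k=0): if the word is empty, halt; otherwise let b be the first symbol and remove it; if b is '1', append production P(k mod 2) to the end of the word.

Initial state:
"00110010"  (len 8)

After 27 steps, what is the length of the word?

t=0: "00110010"  (len 8)
t=1: "0110010"  (len 7)
t=2: "110010"  (len 6)
t=3: "100101"  (len 6)
t=4: "001011011"  (len 9)
t=5: "01011011"  (len 8)
t=6: "1011011"  (len 7)
t=7: "0110111"  (len 7)
t=8: "110111"  (len 6)
t=9: "101111"  (len 6)
t=10: "011111011"  (len 9)
t=11: "11111011"  (len 8)
t=12: "11110111011"  (len 11)
t=13: "11101110111"  (len 11)
t=14: "11011101111011"  (len 14)
t=15: "10111011110111"  (len 14)
t=16: "01110111101111011"  (len 17)
t=17: "1110111101111011"  (len 16)
t=18: "1101111011110111011"  (len 19)
t=19: "1011110111101110111"  (len 19)
t=20: "0111101111011101111011"  (len 22)
t=21: "111101111011101111011"  (len 21)
t=22: "111011110111011110111011"  (len 24)
t=23: "110111101110111101110111"  (len 24)
t=24: "101111011101111011101111011"  (len 27)
t=25: "011110111011110111011110111"  (len 27)
t=26: "11110111011110111011110111"  (len 26)
t=27: "11101110111101110111101111"  (len 26)

26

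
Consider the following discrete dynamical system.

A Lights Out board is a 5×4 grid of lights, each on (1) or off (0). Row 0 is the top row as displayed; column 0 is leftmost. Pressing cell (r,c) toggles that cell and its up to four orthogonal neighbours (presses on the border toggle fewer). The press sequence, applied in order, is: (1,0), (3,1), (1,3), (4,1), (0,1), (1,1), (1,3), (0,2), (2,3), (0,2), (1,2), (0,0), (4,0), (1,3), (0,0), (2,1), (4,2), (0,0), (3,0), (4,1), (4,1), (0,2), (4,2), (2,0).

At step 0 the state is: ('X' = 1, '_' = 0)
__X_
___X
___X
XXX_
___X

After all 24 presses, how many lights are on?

t=0: __X_
___X
___X
XXX_
___X
t=1: X_X_
XX_X
X__X
XXX_
___X
t=2: X_X_
XX_X
XX_X
____
_X_X
t=3: X_XX
XXX_
XX__
____
_X_X
t=4: X_XX
XXX_
XX__
_X__
X_XX
t=5: _X_X
X_X_
XX__
_X__
X_XX
t=6: ___X
_X__
X___
_X__
X_XX
t=7: ____
_XXX
X__X
_X__
X_XX
t=8: _XXX
_X_X
X__X
_X__
X_XX
t=9: _XXX
_X__
X_X_
_X_X
X_XX
t=10: ____
_XX_
X_X_
_X_X
X_XX
t=11: __X_
___X
X___
_X_X
X_XX
t=12: XXX_
X__X
X___
_X_X
X_XX
t=13: XXX_
X__X
X___
XX_X
_XXX
t=14: XXXX
X_X_
X__X
XX_X
_XXX
t=15: __XX
__X_
X__X
XX_X
_XXX
t=16: __XX
_XX_
_XXX
X__X
_XXX
t=17: __XX
_XX_
_XXX
X_XX
____
t=18: XXXX
XXX_
_XXX
X_XX
____
t=19: XXXX
XXX_
XXXX
_XXX
X___
t=20: XXXX
XXX_
XXXX
__XX
_XX_
t=21: XXXX
XXX_
XXXX
_XXX
X___
t=22: X___
XX__
XXXX
_XXX
X___
t=23: X___
XX__
XXXX
_X_X
XXXX
t=24: X___
_X__
__XX
XX_X
XXXX

11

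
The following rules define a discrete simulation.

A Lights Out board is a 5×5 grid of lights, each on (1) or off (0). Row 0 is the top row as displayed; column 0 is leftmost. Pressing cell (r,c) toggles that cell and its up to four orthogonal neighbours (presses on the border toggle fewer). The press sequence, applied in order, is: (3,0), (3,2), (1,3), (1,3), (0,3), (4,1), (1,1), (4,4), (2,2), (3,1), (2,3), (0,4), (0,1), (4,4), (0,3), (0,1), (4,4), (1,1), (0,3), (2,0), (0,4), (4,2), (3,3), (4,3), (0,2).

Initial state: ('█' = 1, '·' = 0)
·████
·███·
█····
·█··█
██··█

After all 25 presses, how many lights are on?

17

t=0: ·████
·███·
█····
·█··█
██··█
t=1: ·████
·███·
·····
█···█
·█··█
t=2: ·████
·███·
··█··
█████
·██·█
t=3: ·██·█
·█··█
··██·
█████
·██·█
t=4: ·████
·███·
··█··
█████
·██·█
t=5: ·█···
·██··
··█··
█████
·██·█
t=6: ·█···
·██··
··█··
█·███
█···█
t=7: ·····
█····
·██··
█·███
█···█
t=8: ·····
█····
·██··
█·██·
█··█·
t=9: ·····
█·█··
···█·
█··█·
█··█·
t=10: ·····
█·█··
·█·█·
·███·
██·█·
t=11: ·····
█·██·
·██·█
·██··
██·█·
t=12: ···██
█·███
·██·█
·██··
██·█·
t=13: █████
█████
·██·█
·██··
██·█·
t=14: █████
█████
·██·█
·██·█
██··█
t=15: ██···
███·█
·██·█
·██·█
██··█
t=16: ··█··
█·█·█
·██·█
·██·█
██··█
t=17: ··█··
█·█·█
·██·█
·██··
██·█·
t=18: ·██··
·█··█
··█·█
·██··
██·█·
t=19: ·█·██
·█·██
··█·█
·██··
██·█·
t=20: ·█·██
██·██
███·█
███··
██·█·
t=21: ·█···
██·█·
███·█
███··
██·█·
t=22: ·█···
██·█·
███·█
██···
█·█··
t=23: ·█···
██·█·
█████
█████
█·██·
t=24: ·█···
██·█·
█████
███·█
█···█
t=25: ··██·
████·
█████
███·█
█···█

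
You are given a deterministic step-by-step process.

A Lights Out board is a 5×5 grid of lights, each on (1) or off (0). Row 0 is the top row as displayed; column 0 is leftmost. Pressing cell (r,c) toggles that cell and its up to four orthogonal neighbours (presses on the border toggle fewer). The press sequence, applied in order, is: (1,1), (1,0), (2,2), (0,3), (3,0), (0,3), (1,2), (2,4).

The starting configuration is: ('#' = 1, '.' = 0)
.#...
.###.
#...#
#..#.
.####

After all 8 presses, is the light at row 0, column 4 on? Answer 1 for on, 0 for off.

0

t=0: .#...
.###.
#...#
#..#.
.####
t=1: .....
#..#.
##..#
#..#.
.####
t=2: #....
.#.#.
.#..#
#..#.
.####
t=3: #....
.###.
..###
#.##.
.####
t=4: #.###
.##..
..###
#.##.
.####
t=5: #.###
.##..
#.###
.###.
#####
t=6: #....
.###.
#.###
.###.
#####
t=7: #.#..
.....
#..##
.###.
#####
t=8: #.#..
....#
#....
.####
#####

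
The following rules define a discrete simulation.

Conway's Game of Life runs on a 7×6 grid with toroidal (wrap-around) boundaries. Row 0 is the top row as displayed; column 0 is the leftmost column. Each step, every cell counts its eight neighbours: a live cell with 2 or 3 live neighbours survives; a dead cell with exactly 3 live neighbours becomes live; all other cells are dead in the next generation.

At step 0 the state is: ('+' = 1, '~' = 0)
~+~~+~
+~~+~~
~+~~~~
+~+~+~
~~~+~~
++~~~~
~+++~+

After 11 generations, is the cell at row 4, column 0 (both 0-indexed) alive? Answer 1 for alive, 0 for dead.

1

k=0  ~+~~+~
+~~+~~
~+~~~~
+~+~+~
~~~+~~
++~~~~
~+++~+
k=1  ~+~~++
+++~~~
++++~+
~+++~~
+~++~+
++~++~
~~~+++
k=2  ~+~~~~
~~~~~~
~~~~++
~~~~~~
~~~~~+
~+~~~~
~+~~~~
k=3  ~~~~~~
~~~~~~
~~~~~~
~~~~++
~~~~~~
+~~~~~
+++~~~
k=4  ~+~~~~
~~~~~~
~~~~~~
~~~~~~
~~~~~+
+~~~~~
++~~~~
k=5  ++~~~~
~~~~~~
~~~~~~
~~~~~~
~~~~~~
++~~~+
++~~~~
k=6  ++~~~~
~~~~~~
~~~~~~
~~~~~~
+~~~~~
~+~~~+
~~+~~~
k=7  ~+~~~~
~~~~~~
~~~~~~
~~~~~~
+~~~~~
++~~~~
~~+~~~
k=8  ~~~~~~
~~~~~~
~~~~~~
~~~~~~
++~~~~
++~~~~
+~+~~~
k=9  ~~~~~~
~~~~~~
~~~~~~
~~~~~~
++~~~~
~~+~~+
+~~~~~
k=10  ~~~~~~
~~~~~~
~~~~~~
~~~~~~
++~~~~
~~~~~+
~~~~~~
k=11  ~~~~~~
~~~~~~
~~~~~~
~~~~~~
+~~~~~
+~~~~~
~~~~~~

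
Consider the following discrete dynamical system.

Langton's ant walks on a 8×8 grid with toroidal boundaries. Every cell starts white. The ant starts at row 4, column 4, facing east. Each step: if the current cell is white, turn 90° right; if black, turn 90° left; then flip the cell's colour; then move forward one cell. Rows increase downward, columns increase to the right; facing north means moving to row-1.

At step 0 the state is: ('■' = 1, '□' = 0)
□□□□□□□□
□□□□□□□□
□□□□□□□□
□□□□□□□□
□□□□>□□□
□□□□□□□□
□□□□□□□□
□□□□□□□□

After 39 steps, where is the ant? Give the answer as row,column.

gen 0: □□□□□□□□
□□□□□□□□
□□□□□□□□
□□□□□□□□
□□□□>□□□
□□□□□□□□
□□□□□□□□
□□□□□□□□
gen 1: □□□□□□□□
□□□□□□□□
□□□□□□□□
□□□□□□□□
□□□□■□□□
□□□□v□□□
□□□□□□□□
□□□□□□□□
gen 2: □□□□□□□□
□□□□□□□□
□□□□□□□□
□□□□□□□□
□□□□■□□□
□□□<■□□□
□□□□□□□□
□□□□□□□□
gen 3: □□□□□□□□
□□□□□□□□
□□□□□□□□
□□□□□□□□
□□□^■□□□
□□□■■□□□
□□□□□□□□
□□□□□□□□
gen 4: □□□□□□□□
□□□□□□□□
□□□□□□□□
□□□□□□□□
□□□■>□□□
□□□■■□□□
□□□□□□□□
□□□□□□□□
gen 5: □□□□□□□□
□□□□□□□□
□□□□□□□□
□□□□^□□□
□□□■□□□□
□□□■■□□□
□□□□□□□□
□□□□□□□□
gen 6: □□□□□□□□
□□□□□□□□
□□□□□□□□
□□□□■>□□
□□□■□□□□
□□□■■□□□
□□□□□□□□
□□□□□□□□
gen 7: □□□□□□□□
□□□□□□□□
□□□□□□□□
□□□□■■□□
□□□■□v□□
□□□■■□□□
□□□□□□□□
□□□□□□□□
gen 8: □□□□□□□□
□□□□□□□□
□□□□□□□□
□□□□■■□□
□□□■<■□□
□□□■■□□□
□□□□□□□□
□□□□□□□□
gen 9: □□□□□□□□
□□□□□□□□
□□□□□□□□
□□□□^■□□
□□□■■■□□
□□□■■□□□
□□□□□□□□
□□□□□□□□
gen 10: □□□□□□□□
□□□□□□□□
□□□□□□□□
□□□<□■□□
□□□■■■□□
□□□■■□□□
□□□□□□□□
□□□□□□□□
gen 11: □□□□□□□□
□□□□□□□□
□□□^□□□□
□□□■□■□□
□□□■■■□□
□□□■■□□□
□□□□□□□□
□□□□□□□□
gen 12: □□□□□□□□
□□□□□□□□
□□□■>□□□
□□□■□■□□
□□□■■■□□
□□□■■□□□
□□□□□□□□
□□□□□□□□
gen 13: □□□□□□□□
□□□□□□□□
□□□■■□□□
□□□■v■□□
□□□■■■□□
□□□■■□□□
□□□□□□□□
□□□□□□□□
gen 14: □□□□□□□□
□□□□□□□□
□□□■■□□□
□□□<■■□□
□□□■■■□□
□□□■■□□□
□□□□□□□□
□□□□□□□□
gen 15: □□□□□□□□
□□□□□□□□
□□□■■□□□
□□□□■■□□
□□□v■■□□
□□□■■□□□
□□□□□□□□
□□□□□□□□
gen 16: □□□□□□□□
□□□□□□□□
□□□■■□□□
□□□□■■□□
□□□□>■□□
□□□■■□□□
□□□□□□□□
□□□□□□□□
gen 17: □□□□□□□□
□□□□□□□□
□□□■■□□□
□□□□^■□□
□□□□□■□□
□□□■■□□□
□□□□□□□□
□□□□□□□□
gen 18: □□□□□□□□
□□□□□□□□
□□□■■□□□
□□□<□■□□
□□□□□■□□
□□□■■□□□
□□□□□□□□
□□□□□□□□
gen 19: □□□□□□□□
□□□□□□□□
□□□^■□□□
□□□■□■□□
□□□□□■□□
□□□■■□□□
□□□□□□□□
□□□□□□□□
gen 20: □□□□□□□□
□□□□□□□□
□□<□■□□□
□□□■□■□□
□□□□□■□□
□□□■■□□□
□□□□□□□□
□□□□□□□□
gen 21: □□□□□□□□
□□^□□□□□
□□■□■□□□
□□□■□■□□
□□□□□■□□
□□□■■□□□
□□□□□□□□
□□□□□□□□
gen 22: □□□□□□□□
□□■>□□□□
□□■□■□□□
□□□■□■□□
□□□□□■□□
□□□■■□□□
□□□□□□□□
□□□□□□□□
gen 23: □□□□□□□□
□□■■□□□□
□□■v■□□□
□□□■□■□□
□□□□□■□□
□□□■■□□□
□□□□□□□□
□□□□□□□□
gen 24: □□□□□□□□
□□■■□□□□
□□<■■□□□
□□□■□■□□
□□□□□■□□
□□□■■□□□
□□□□□□□□
□□□□□□□□
gen 25: □□□□□□□□
□□■■□□□□
□□□■■□□□
□□v■□■□□
□□□□□■□□
□□□■■□□□
□□□□□□□□
□□□□□□□□
gen 26: □□□□□□□□
□□■■□□□□
□□□■■□□□
□<■■□■□□
□□□□□■□□
□□□■■□□□
□□□□□□□□
□□□□□□□□
gen 27: □□□□□□□□
□□■■□□□□
□^□■■□□□
□■■■□■□□
□□□□□■□□
□□□■■□□□
□□□□□□□□
□□□□□□□□
gen 28: □□□□□□□□
□□■■□□□□
□■>■■□□□
□■■■□■□□
□□□□□■□□
□□□■■□□□
□□□□□□□□
□□□□□□□□
gen 29: □□□□□□□□
□□■■□□□□
□■■■■□□□
□■v■□■□□
□□□□□■□□
□□□■■□□□
□□□□□□□□
□□□□□□□□
gen 30: □□□□□□□□
□□■■□□□□
□■■■■□□□
□■□>□■□□
□□□□□■□□
□□□■■□□□
□□□□□□□□
□□□□□□□□
gen 31: □□□□□□□□
□□■■□□□□
□■■^■□□□
□■□□□■□□
□□□□□■□□
□□□■■□□□
□□□□□□□□
□□□□□□□□
gen 32: □□□□□□□□
□□■■□□□□
□■<□■□□□
□■□□□■□□
□□□□□■□□
□□□■■□□□
□□□□□□□□
□□□□□□□□
gen 33: □□□□□□□□
□□■■□□□□
□■□□■□□□
□■v□□■□□
□□□□□■□□
□□□■■□□□
□□□□□□□□
□□□□□□□□
gen 34: □□□□□□□□
□□■■□□□□
□■□□■□□□
□<■□□■□□
□□□□□■□□
□□□■■□□□
□□□□□□□□
□□□□□□□□
gen 35: □□□□□□□□
□□■■□□□□
□■□□■□□□
□□■□□■□□
□v□□□■□□
□□□■■□□□
□□□□□□□□
□□□□□□□□
gen 36: □□□□□□□□
□□■■□□□□
□■□□■□□□
□□■□□■□□
<■□□□■□□
□□□■■□□□
□□□□□□□□
□□□□□□□□
gen 37: □□□□□□□□
□□■■□□□□
□■□□■□□□
^□■□□■□□
■■□□□■□□
□□□■■□□□
□□□□□□□□
□□□□□□□□
gen 38: □□□□□□□□
□□■■□□□□
□■□□■□□□
■>■□□■□□
■■□□□■□□
□□□■■□□□
□□□□□□□□
□□□□□□□□
gen 39: □□□□□□□□
□□■■□□□□
□■□□■□□□
■■■□□■□□
■v□□□■□□
□□□■■□□□
□□□□□□□□
□□□□□□□□

4,1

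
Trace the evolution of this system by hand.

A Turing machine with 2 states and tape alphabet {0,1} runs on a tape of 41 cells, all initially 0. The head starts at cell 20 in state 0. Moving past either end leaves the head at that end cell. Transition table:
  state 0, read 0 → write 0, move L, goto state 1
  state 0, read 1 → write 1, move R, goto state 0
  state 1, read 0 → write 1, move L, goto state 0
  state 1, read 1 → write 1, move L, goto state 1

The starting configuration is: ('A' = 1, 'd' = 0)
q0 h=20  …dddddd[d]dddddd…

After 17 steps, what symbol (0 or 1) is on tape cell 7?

1

[0] q0 h=20  …dddddd[d]dddddd…
[1] q1 h=19  …dddddd[d]dddddd…
[2] q0 h=18  …dddddd[d]Addddd…
[3] q1 h=17  …dddddd[d]dAdddd…
[4] q0 h=16  …dddddd[d]AdAddd…
[5] q1 h=15  …dddddd[d]dAdAdd…
[6] q0 h=14  …dddddd[d]AdAdAd…
[7] q1 h=13  …dddddd[d]dAdAdA…
[8] q0 h=12  …dddddd[d]AdAdAd…
[9] q1 h=11  …dddddd[d]dAdAdA…
[10] q0 h=10  …dddddd[d]AdAdAd…
[11] q1 h= 9  …dddddd[d]dAdAdA…
[12] q0 h= 8  …dddddd[d]AdAdAd…
[13] q1 h= 7  …dddddd[d]dAdAdA…
[14] q0 h= 6  |dddddd[d]AdAdAd…
[15] q1 h= 5  |ddddd[d]dAdAdA…
[16] q0 h= 4  |dddd[d]AdAdAd…
[17] q1 h= 3  |ddd[d]dAdAdA…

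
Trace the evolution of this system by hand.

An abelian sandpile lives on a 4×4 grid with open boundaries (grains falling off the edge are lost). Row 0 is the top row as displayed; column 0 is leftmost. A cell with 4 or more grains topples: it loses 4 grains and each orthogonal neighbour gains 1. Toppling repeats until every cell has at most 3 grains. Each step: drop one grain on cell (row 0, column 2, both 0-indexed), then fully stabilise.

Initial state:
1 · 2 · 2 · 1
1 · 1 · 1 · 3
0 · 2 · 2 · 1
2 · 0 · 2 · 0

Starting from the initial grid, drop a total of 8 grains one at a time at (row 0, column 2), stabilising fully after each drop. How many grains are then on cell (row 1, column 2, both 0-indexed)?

3

t=0: 1 · 2 · 2 · 1
1 · 1 · 1 · 3
0 · 2 · 2 · 1
2 · 0 · 2 · 0
t=1: 1 · 2 · 3 · 1
1 · 1 · 1 · 3
0 · 2 · 2 · 1
2 · 0 · 2 · 0
t=2: 1 · 3 · 0 · 2
1 · 1 · 2 · 3
0 · 2 · 2 · 1
2 · 0 · 2 · 0
t=3: 1 · 3 · 1 · 2
1 · 1 · 2 · 3
0 · 2 · 2 · 1
2 · 0 · 2 · 0
t=4: 1 · 3 · 2 · 2
1 · 1 · 2 · 3
0 · 2 · 2 · 1
2 · 0 · 2 · 0
t=5: 1 · 3 · 3 · 2
1 · 1 · 2 · 3
0 · 2 · 2 · 1
2 · 0 · 2 · 0
t=6: 2 · 0 · 1 · 3
1 · 2 · 3 · 3
0 · 2 · 2 · 1
2 · 0 · 2 · 0
t=7: 2 · 0 · 2 · 3
1 · 2 · 3 · 3
0 · 2 · 2 · 1
2 · 0 · 2 · 0
t=8: 2 · 0 · 3 · 3
1 · 2 · 3 · 3
0 · 2 · 2 · 1
2 · 0 · 2 · 0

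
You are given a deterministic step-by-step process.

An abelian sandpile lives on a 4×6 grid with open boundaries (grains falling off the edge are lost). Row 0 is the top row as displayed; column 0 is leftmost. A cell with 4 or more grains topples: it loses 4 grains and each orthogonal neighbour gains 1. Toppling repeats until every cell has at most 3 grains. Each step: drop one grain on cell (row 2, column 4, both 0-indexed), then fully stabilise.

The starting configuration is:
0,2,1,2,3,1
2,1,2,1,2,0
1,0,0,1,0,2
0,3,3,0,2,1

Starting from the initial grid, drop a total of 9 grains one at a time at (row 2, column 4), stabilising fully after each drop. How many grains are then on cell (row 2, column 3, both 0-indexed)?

0

[0] 0,2,1,2,3,1
2,1,2,1,2,0
1,0,0,1,0,2
0,3,3,0,2,1
[1] 0,2,1,2,3,1
2,1,2,1,2,0
1,0,0,1,1,2
0,3,3,0,2,1
[2] 0,2,1,2,3,1
2,1,2,1,2,0
1,0,0,1,2,2
0,3,3,0,2,1
[3] 0,2,1,2,3,1
2,1,2,1,2,0
1,0,0,1,3,2
0,3,3,0,2,1
[4] 0,2,1,2,3,1
2,1,2,1,3,0
1,0,0,2,0,3
0,3,3,0,3,1
[5] 0,2,1,2,3,1
2,1,2,1,3,0
1,0,0,2,1,3
0,3,3,0,3,1
[6] 0,2,1,2,3,1
2,1,2,1,3,0
1,0,0,2,2,3
0,3,3,0,3,1
[7] 0,2,1,2,3,1
2,1,2,1,3,0
1,0,0,2,3,3
0,3,3,0,3,1
[8] 0,2,1,3,0,2
2,1,2,2,1,2
1,0,0,3,3,0
0,3,3,1,0,3
[9] 0,2,1,3,0,2
2,1,2,3,2,2
1,0,1,0,1,1
0,3,3,2,1,3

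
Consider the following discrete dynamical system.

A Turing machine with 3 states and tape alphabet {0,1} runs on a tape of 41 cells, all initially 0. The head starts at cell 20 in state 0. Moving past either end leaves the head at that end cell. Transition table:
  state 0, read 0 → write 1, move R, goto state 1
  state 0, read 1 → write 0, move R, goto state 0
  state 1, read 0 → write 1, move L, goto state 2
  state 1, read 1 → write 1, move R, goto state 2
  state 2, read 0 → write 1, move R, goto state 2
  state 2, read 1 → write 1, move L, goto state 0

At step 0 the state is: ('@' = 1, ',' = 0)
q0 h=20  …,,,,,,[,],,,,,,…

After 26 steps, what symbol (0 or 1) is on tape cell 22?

0

0) q0 h=20  …,,,,,,[,],,,,,,…
1) q1 h=21  …,,,,,@[,],,,,,,…
2) q2 h=20  …,,,,,,[@]@,,,,,…
3) q0 h=19  …,,,,,,[,]@@,,,,…
4) q1 h=20  …,,,,,@[@]@,,,,,…
5) q2 h=21  …,,,,@@[@],,,,,,…
6) q0 h=20  …,,,,,@[@]@,,,,,…
7) q0 h=21  …,,,,@,[@],,,,,,…
8) q0 h=22  …,,,@,,[,],,,,,,…
9) q1 h=23  …,,@,,@[,],,,,,,…
10) q2 h=22  …,,,@,,[@]@,,,,,…
11) q0 h=21  …,,,,@,[,]@@,,,,…
12) q1 h=22  …,,,@,@[@]@,,,,,…
13) q2 h=23  …,,@,@@[@],,,,,,…
14) q0 h=22  …,,,@,@[@]@,,,,,…
15) q0 h=23  …,,@,@,[@],,,,,,…
16) q0 h=24  …,@,@,,[,],,,,,,…
17) q1 h=25  …@,@,,@[,],,,,,,…
18) q2 h=24  …,@,@,,[@]@,,,,,…
19) q0 h=23  …,,@,@,[,]@@,,,,…
20) q1 h=24  …,@,@,@[@]@,,,,,…
21) q2 h=25  …@,@,@@[@],,,,,,…
22) q0 h=24  …,@,@,@[@]@,,,,,…
23) q0 h=25  …@,@,@,[@],,,,,,…
24) q0 h=26  …,@,@,,[,],,,,,,…
25) q1 h=27  …@,@,,@[,],,,,,,…
26) q2 h=26  …,@,@,,[@]@,,,,,…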